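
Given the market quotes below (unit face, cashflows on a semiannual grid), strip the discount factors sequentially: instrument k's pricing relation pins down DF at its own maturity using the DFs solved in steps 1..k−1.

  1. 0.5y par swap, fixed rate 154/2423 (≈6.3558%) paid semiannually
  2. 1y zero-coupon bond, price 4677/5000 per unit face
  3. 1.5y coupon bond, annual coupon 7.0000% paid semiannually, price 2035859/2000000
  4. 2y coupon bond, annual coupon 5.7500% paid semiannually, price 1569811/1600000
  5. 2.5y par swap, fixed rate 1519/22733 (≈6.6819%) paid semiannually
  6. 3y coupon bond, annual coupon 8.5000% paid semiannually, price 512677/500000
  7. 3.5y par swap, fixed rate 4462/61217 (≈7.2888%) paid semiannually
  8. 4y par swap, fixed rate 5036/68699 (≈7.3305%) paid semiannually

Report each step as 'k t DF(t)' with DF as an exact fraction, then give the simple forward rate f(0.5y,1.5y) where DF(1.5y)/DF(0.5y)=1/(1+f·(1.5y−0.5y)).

step 1 [0.5y] swap r/2=77/2423: DF=(1 − 77/2423·(0))/(1+77/2423) = 2423/2500 ≈ 0.969200
step 2 [1y] zero: DF = P = 4677/5000 ≈ 0.935400
step 3 [1.5y] bond c/2=7/200: DF=(2035859/2000000 − 7/200·(0.969200+0.935400))/(1+7/200) = 9191/10000 ≈ 0.919100
step 4 [2y] bond c/2=23/800: DF=(1569811/1600000 − 23/800·(0.969200+0.935400+0.919100))/(1+23/800) = 2187/2500 ≈ 0.874800
step 5 [2.5y] swap r/2=1519/45466: DF=(1 − 1519/45466·(0.969200+0.935400+0.919100+0.874800))/(1+1519/45466) = 8481/10000 ≈ 0.848100
step 6 [3y] bond c/2=17/400: DF=(512677/500000 − 17/400·(0.969200+0.935400+0.919100+0.874800+0.848100))/(1+17/400) = 3991/5000 ≈ 0.798200
step 7 [3.5y] swap r/2=2231/61217: DF=(1 − 2231/61217·(0.969200+0.935400+0.919100+0.874800+0.848100+0.798200))/(1+2231/61217) = 7769/10000 ≈ 0.776900
step 8 [4y] swap r/2=2518/68699: DF=(1 − 2518/68699·(0.969200+0.935400+0.919100+0.874800+0.848100+0.798200+0.776900))/(1+2518/68699) = 3741/5000 ≈ 0.748200

1 1/2 2423/2500
2 1 4677/5000
3 3/2 9191/10000
4 2 2187/2500
5 5/2 8481/10000
6 3 3991/5000
7 7/2 7769/10000
8 4 3741/5000
f(0.5y,1.5y) = ((2423/2500)/(9191/10000) − 1)/(1) = 501/9191 ≈ 5.4510%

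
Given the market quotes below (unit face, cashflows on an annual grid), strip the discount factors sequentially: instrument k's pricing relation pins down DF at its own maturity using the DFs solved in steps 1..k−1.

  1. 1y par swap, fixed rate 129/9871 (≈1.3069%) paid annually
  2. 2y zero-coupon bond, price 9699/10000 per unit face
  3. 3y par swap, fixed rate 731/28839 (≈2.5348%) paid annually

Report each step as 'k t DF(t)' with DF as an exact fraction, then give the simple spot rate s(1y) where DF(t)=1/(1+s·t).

step 1 [1y] swap r/1=129/9871: DF=(1 − 129/9871·(0))/(1+129/9871) = 9871/10000 ≈ 0.987100
step 2 [2y] zero: DF = P = 9699/10000 ≈ 0.969900
step 3 [3y] swap r/1=731/28839: DF=(1 − 731/28839·(0.987100+0.969900))/(1+731/28839) = 9269/10000 ≈ 0.926900

1 1 9871/10000
2 2 9699/10000
3 3 9269/10000
s(1y) = (1/(9871/10000) − 1)/(1) = 129/9871 ≈ 1.3069%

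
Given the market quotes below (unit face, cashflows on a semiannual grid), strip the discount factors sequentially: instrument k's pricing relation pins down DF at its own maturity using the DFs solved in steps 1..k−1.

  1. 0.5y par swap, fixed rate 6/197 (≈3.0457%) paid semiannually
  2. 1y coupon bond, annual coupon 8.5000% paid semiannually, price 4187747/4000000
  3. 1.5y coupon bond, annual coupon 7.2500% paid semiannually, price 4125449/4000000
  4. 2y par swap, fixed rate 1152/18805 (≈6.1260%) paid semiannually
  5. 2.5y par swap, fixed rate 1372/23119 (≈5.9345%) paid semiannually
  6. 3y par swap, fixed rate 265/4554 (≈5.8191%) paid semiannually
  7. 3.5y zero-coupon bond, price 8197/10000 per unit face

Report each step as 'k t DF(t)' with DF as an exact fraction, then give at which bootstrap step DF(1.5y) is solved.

1 1/2 197/200
2 1 9641/10000
3 3/2 9271/10000
4 2 553/625
5 5/2 2157/2500
6 3 841/1000
7 7/2 8197/10000
DF(1.5y) is solved at step 3

step 1 [0.5y] swap r/2=3/197: DF=(1 − 3/197·(0))/(1+3/197) = 197/200 ≈ 0.985000
step 2 [1y] bond c/2=17/400: DF=(4187747/4000000 − 17/400·(0.985000))/(1+17/400) = 9641/10000 ≈ 0.964100
step 3 [1.5y] bond c/2=29/800: DF=(4125449/4000000 − 29/800·(0.985000+0.964100))/(1+29/800) = 9271/10000 ≈ 0.927100
step 4 [2y] swap r/2=576/18805: DF=(1 − 576/18805·(0.985000+0.964100+0.927100))/(1+576/18805) = 553/625 ≈ 0.884800
step 5 [2.5y] swap r/2=686/23119: DF=(1 − 686/23119·(0.985000+0.964100+0.927100+0.884800))/(1+686/23119) = 2157/2500 ≈ 0.862800
step 6 [3y] swap r/2=265/9108: DF=(1 − 265/9108·(0.985000+0.964100+0.927100+0.884800+0.862800))/(1+265/9108) = 841/1000 ≈ 0.841000
step 7 [3.5y] zero: DF = P = 8197/10000 ≈ 0.819700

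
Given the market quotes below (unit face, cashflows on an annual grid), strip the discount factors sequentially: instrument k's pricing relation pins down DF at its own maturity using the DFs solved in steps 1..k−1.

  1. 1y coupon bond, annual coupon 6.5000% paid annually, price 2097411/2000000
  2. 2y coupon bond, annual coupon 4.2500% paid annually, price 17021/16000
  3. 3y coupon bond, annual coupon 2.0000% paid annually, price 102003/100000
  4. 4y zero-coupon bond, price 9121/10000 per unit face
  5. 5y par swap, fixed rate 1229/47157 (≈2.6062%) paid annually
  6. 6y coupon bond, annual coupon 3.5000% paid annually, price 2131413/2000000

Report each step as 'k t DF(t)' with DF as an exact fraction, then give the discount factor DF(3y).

1 1 9847/10000
2 2 9803/10000
3 3 1923/2000
4 4 9121/10000
5 5 8771/10000
6 6 4351/5000
DF(3y) = 1923/2000 ≈ 0.961500

step 1 [1y] bond c/1=13/200: DF=(2097411/2000000 − 13/200·(0))/(1+13/200) = 9847/10000 ≈ 0.984700
step 2 [2y] bond c/1=17/400: DF=(17021/16000 − 17/400·(0.984700))/(1+17/400) = 9803/10000 ≈ 0.980300
step 3 [3y] bond c/1=1/50: DF=(102003/100000 − 1/50·(0.984700+0.980300))/(1+1/50) = 1923/2000 ≈ 0.961500
step 4 [4y] zero: DF = P = 9121/10000 ≈ 0.912100
step 5 [5y] swap r/1=1229/47157: DF=(1 − 1229/47157·(0.984700+0.980300+0.961500+0.912100))/(1+1229/47157) = 8771/10000 ≈ 0.877100
step 6 [6y] bond c/1=7/200: DF=(2131413/2000000 − 7/200·(0.984700+0.980300+0.961500+0.912100+0.877100))/(1+7/200) = 4351/5000 ≈ 0.870200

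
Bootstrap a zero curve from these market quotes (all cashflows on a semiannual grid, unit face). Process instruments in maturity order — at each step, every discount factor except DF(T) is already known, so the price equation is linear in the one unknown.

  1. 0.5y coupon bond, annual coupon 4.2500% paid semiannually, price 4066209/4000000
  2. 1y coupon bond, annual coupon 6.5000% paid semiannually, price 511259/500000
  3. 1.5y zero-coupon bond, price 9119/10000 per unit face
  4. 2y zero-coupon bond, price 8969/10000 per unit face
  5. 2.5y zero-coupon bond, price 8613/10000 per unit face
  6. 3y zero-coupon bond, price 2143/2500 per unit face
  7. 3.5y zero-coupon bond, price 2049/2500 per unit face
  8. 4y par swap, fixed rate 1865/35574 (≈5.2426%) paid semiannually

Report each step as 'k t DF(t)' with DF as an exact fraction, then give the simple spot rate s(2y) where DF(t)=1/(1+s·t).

step 1 [0.5y] bond c/2=17/800: DF=(4066209/4000000 − 17/800·(0))/(1+17/800) = 4977/5000 ≈ 0.995400
step 2 [1y] bond c/2=13/400: DF=(511259/500000 − 13/400·(0.995400))/(1+13/400) = 959/1000 ≈ 0.959000
step 3 [1.5y] zero: DF = P = 9119/10000 ≈ 0.911900
step 4 [2y] zero: DF = P = 8969/10000 ≈ 0.896900
step 5 [2.5y] zero: DF = P = 8613/10000 ≈ 0.861300
step 6 [3y] zero: DF = P = 2143/2500 ≈ 0.857200
step 7 [3.5y] zero: DF = P = 2049/2500 ≈ 0.819600
step 8 [4y] swap r/2=1865/71148: DF=(1 − 1865/71148·(0.995400+0.959000+0.911900+0.896900+0.861300+0.857200+0.819600))/(1+1865/71148) = 1627/2000 ≈ 0.813500

1 1/2 4977/5000
2 1 959/1000
3 3/2 9119/10000
4 2 8969/10000
5 5/2 8613/10000
6 3 2143/2500
7 7/2 2049/2500
8 4 1627/2000
s(2y) = (1/(8969/10000) − 1)/(2) = 1031/17938 ≈ 5.7476%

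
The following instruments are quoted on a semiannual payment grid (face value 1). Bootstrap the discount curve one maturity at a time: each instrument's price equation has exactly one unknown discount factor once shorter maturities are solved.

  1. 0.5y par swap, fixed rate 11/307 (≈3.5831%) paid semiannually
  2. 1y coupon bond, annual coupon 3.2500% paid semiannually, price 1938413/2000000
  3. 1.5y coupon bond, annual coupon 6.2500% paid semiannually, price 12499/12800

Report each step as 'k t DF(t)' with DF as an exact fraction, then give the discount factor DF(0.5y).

step 1 [0.5y] swap r/2=11/614: DF=(1 − 11/614·(0))/(1+11/614) = 614/625 ≈ 0.982400
step 2 [1y] bond c/2=13/800: DF=(1938413/2000000 − 13/800·(0.982400))/(1+13/800) = 469/500 ≈ 0.938000
step 3 [1.5y] bond c/2=1/32: DF=(12499/12800 − 1/32·(0.982400+0.938000))/(1+1/32) = 8887/10000 ≈ 0.888700

1 1/2 614/625
2 1 469/500
3 3/2 8887/10000
DF(0.5y) = 614/625 ≈ 0.982400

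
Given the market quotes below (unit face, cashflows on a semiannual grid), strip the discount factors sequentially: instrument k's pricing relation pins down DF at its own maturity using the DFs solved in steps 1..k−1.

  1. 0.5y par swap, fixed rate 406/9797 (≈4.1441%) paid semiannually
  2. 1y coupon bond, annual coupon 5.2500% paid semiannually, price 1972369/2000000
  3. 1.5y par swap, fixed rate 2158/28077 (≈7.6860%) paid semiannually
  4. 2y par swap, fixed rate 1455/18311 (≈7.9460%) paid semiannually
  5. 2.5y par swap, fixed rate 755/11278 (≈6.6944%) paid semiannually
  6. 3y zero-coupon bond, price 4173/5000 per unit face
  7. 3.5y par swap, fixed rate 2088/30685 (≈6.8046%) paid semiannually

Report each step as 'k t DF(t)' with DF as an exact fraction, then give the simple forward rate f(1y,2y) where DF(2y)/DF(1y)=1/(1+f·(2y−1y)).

step 1 [0.5y] swap r/2=203/9797: DF=(1 − 203/9797·(0))/(1+203/9797) = 9797/10000 ≈ 0.979700
step 2 [1y] bond c/2=21/800: DF=(1972369/2000000 − 21/800·(0.979700))/(1+21/800) = 9359/10000 ≈ 0.935900
step 3 [1.5y] swap r/2=1079/28077: DF=(1 − 1079/28077·(0.979700+0.935900))/(1+1079/28077) = 8921/10000 ≈ 0.892100
step 4 [2y] swap r/2=1455/36622: DF=(1 − 1455/36622·(0.979700+0.935900+0.892100))/(1+1455/36622) = 1709/2000 ≈ 0.854500
step 5 [2.5y] swap r/2=755/22556: DF=(1 − 755/22556·(0.979700+0.935900+0.892100+0.854500))/(1+755/22556) = 849/1000 ≈ 0.849000
step 6 [3y] zero: DF = P = 4173/5000 ≈ 0.834600
step 7 [3.5y] swap r/2=1044/30685: DF=(1 − 1044/30685·(0.979700+0.935900+0.892100+0.854500+0.849000+0.834600))/(1+1044/30685) = 989/1250 ≈ 0.791200

1 1/2 9797/10000
2 1 9359/10000
3 3/2 8921/10000
4 2 1709/2000
5 5/2 849/1000
6 3 4173/5000
7 7/2 989/1250
f(1y,2y) = ((9359/10000)/(1709/2000) − 1)/(1) = 814/8545 ≈ 9.5260%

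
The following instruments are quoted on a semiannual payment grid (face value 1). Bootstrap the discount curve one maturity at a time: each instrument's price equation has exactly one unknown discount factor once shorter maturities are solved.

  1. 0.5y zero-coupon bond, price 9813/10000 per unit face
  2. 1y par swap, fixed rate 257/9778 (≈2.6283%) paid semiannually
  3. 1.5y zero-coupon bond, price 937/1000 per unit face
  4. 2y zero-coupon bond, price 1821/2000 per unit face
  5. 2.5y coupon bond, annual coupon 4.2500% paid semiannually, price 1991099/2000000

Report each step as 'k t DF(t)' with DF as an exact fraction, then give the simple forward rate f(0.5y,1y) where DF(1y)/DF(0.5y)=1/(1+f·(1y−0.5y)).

step 1 [0.5y] zero: DF = P = 9813/10000 ≈ 0.981300
step 2 [1y] swap r/2=257/19556: DF=(1 − 257/19556·(0.981300))/(1+257/19556) = 9743/10000 ≈ 0.974300
step 3 [1.5y] zero: DF = P = 937/1000 ≈ 0.937000
step 4 [2y] zero: DF = P = 1821/2000 ≈ 0.910500
step 5 [2.5y] bond c/2=17/800: DF=(1991099/2000000 − 17/800·(0.981300+0.974300+0.937000+0.910500))/(1+17/800) = 8957/10000 ≈ 0.895700

1 1/2 9813/10000
2 1 9743/10000
3 3/2 937/1000
4 2 1821/2000
5 5/2 8957/10000
f(0.5y,1y) = ((9813/10000)/(9743/10000) − 1)/(1/2) = 140/9743 ≈ 1.4369%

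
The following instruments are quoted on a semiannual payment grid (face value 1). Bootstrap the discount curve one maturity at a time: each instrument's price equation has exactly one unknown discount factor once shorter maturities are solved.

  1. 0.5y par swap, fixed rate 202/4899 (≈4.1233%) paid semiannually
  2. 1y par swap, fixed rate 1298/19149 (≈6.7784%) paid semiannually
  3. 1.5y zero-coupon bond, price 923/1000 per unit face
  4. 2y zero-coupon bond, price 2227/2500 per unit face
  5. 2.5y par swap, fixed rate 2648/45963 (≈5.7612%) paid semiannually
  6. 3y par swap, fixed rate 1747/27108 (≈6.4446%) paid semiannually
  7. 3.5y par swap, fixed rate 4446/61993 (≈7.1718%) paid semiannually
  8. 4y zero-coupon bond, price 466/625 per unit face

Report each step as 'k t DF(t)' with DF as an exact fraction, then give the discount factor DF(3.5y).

1 1/2 4899/5000
2 1 9351/10000
3 3/2 923/1000
4 2 2227/2500
5 5/2 2169/2500
6 3 8253/10000
7 7/2 7777/10000
8 4 466/625
DF(3.5y) = 7777/10000 ≈ 0.777700

step 1 [0.5y] swap r/2=101/4899: DF=(1 − 101/4899·(0))/(1+101/4899) = 4899/5000 ≈ 0.979800
step 2 [1y] swap r/2=649/19149: DF=(1 − 649/19149·(0.979800))/(1+649/19149) = 9351/10000 ≈ 0.935100
step 3 [1.5y] zero: DF = P = 923/1000 ≈ 0.923000
step 4 [2y] zero: DF = P = 2227/2500 ≈ 0.890800
step 5 [2.5y] swap r/2=1324/45963: DF=(1 − 1324/45963·(0.979800+0.935100+0.923000+0.890800))/(1+1324/45963) = 2169/2500 ≈ 0.867600
step 6 [3y] swap r/2=1747/54216: DF=(1 − 1747/54216·(0.979800+0.935100+0.923000+0.890800+0.867600))/(1+1747/54216) = 8253/10000 ≈ 0.825300
step 7 [3.5y] swap r/2=2223/61993: DF=(1 − 2223/61993·(0.979800+0.935100+0.923000+0.890800+0.867600+0.825300))/(1+2223/61993) = 7777/10000 ≈ 0.777700
step 8 [4y] zero: DF = P = 466/625 ≈ 0.745600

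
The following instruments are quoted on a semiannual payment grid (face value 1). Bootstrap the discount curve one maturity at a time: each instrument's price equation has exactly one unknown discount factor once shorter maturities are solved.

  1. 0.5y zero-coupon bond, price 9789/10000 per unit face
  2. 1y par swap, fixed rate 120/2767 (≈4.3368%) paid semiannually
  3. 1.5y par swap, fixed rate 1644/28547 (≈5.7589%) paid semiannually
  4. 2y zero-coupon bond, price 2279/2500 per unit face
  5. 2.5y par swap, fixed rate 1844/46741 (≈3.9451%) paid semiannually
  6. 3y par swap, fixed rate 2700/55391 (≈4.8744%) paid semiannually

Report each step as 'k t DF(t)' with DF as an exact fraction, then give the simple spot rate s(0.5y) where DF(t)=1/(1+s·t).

step 1 [0.5y] zero: DF = P = 9789/10000 ≈ 0.978900
step 2 [1y] swap r/2=60/2767: DF=(1 − 60/2767·(0.978900))/(1+60/2767) = 479/500 ≈ 0.958000
step 3 [1.5y] swap r/2=822/28547: DF=(1 − 822/28547·(0.978900+0.958000))/(1+822/28547) = 4589/5000 ≈ 0.917800
step 4 [2y] zero: DF = P = 2279/2500 ≈ 0.911600
step 5 [2.5y] swap r/2=922/46741: DF=(1 − 922/46741·(0.978900+0.958000+0.917800+0.911600))/(1+922/46741) = 4539/5000 ≈ 0.907800
step 6 [3y] swap r/2=1350/55391: DF=(1 − 1350/55391·(0.978900+0.958000+0.917800+0.911600+0.907800))/(1+1350/55391) = 173/200 ≈ 0.865000

1 1/2 9789/10000
2 1 479/500
3 3/2 4589/5000
4 2 2279/2500
5 5/2 4539/5000
6 3 173/200
s(0.5y) = (1/(9789/10000) − 1)/(1/2) = 422/9789 ≈ 4.3110%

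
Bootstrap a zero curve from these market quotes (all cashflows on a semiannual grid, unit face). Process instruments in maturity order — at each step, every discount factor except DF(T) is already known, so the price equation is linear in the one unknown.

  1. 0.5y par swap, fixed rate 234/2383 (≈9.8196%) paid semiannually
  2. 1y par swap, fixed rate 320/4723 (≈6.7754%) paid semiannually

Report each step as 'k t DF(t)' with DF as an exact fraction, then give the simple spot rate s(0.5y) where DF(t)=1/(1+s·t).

step 1 [0.5y] swap r/2=117/2383: DF=(1 − 117/2383·(0))/(1+117/2383) = 2383/2500 ≈ 0.953200
step 2 [1y] swap r/2=160/4723: DF=(1 − 160/4723·(0.953200))/(1+160/4723) = 117/125 ≈ 0.936000

1 1/2 2383/2500
2 1 117/125
s(0.5y) = (1/(2383/2500) − 1)/(1/2) = 234/2383 ≈ 9.8196%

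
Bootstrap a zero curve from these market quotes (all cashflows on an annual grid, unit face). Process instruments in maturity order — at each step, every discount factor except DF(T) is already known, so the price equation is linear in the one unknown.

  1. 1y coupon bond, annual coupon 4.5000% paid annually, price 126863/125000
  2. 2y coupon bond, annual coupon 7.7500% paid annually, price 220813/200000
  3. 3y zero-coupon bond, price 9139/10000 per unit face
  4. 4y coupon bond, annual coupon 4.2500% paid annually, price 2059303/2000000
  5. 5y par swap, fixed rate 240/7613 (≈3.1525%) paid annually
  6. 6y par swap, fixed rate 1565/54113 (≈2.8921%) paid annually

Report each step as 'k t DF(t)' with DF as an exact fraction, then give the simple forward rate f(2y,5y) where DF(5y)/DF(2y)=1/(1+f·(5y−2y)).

step 1 [1y] bond c/1=9/200: DF=(126863/125000 − 9/200·(0))/(1+9/200) = 607/625 ≈ 0.971200
step 2 [2y] bond c/1=31/400: DF=(220813/200000 − 31/400·(0.971200))/(1+31/400) = 2387/2500 ≈ 0.954800
step 3 [3y] zero: DF = P = 9139/10000 ≈ 0.913900
step 4 [4y] bond c/1=17/400: DF=(2059303/2000000 − 17/400·(0.971200+0.954800+0.913900))/(1+17/400) = 8719/10000 ≈ 0.871900
step 5 [5y] swap r/1=240/7613: DF=(1 − 240/7613·(0.971200+0.954800+0.913900+0.871900))/(1+240/7613) = 107/125 ≈ 0.856000
step 6 [6y] swap r/1=1565/54113: DF=(1 − 1565/54113·(0.971200+0.954800+0.913900+0.871900+0.856000))/(1+1565/54113) = 1687/2000 ≈ 0.843500

1 1 607/625
2 2 2387/2500
3 3 9139/10000
4 4 8719/10000
5 5 107/125
6 6 1687/2000
f(2y,5y) = ((2387/2500)/(107/125) − 1)/(3) = 247/6420 ≈ 3.8474%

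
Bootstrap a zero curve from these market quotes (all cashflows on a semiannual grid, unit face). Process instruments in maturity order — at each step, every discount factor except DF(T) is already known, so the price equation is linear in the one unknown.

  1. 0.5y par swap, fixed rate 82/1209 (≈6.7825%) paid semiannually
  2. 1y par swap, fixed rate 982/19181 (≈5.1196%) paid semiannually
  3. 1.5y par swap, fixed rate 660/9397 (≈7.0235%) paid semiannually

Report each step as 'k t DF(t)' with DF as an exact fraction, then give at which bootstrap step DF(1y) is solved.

1 1/2 1209/1250
2 1 9509/10000
3 3/2 901/1000
DF(1y) is solved at step 2

step 1 [0.5y] swap r/2=41/1209: DF=(1 − 41/1209·(0))/(1+41/1209) = 1209/1250 ≈ 0.967200
step 2 [1y] swap r/2=491/19181: DF=(1 − 491/19181·(0.967200))/(1+491/19181) = 9509/10000 ≈ 0.950900
step 3 [1.5y] swap r/2=330/9397: DF=(1 − 330/9397·(0.967200+0.950900))/(1+330/9397) = 901/1000 ≈ 0.901000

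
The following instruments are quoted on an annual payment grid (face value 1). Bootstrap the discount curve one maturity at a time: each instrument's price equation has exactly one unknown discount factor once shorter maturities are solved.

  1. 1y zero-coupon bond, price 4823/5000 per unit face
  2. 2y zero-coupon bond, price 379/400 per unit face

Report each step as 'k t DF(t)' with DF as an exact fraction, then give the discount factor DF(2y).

1 1 4823/5000
2 2 379/400
DF(2y) = 379/400 ≈ 0.947500

step 1 [1y] zero: DF = P = 4823/5000 ≈ 0.964600
step 2 [2y] zero: DF = P = 379/400 ≈ 0.947500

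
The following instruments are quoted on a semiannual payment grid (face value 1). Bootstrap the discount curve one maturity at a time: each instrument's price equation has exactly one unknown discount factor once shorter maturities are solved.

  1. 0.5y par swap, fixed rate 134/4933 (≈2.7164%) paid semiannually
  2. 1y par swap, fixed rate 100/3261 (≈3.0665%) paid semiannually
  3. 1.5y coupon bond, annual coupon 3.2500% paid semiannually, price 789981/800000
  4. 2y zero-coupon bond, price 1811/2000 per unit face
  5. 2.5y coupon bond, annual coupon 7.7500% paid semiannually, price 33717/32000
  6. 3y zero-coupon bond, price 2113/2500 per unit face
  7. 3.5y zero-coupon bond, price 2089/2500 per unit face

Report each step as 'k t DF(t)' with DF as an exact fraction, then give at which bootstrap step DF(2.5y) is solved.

1 1/2 4933/5000
2 1 97/100
3 3/2 2351/2500
4 2 1811/2000
5 5/2 349/400
6 3 2113/2500
7 7/2 2089/2500
DF(2.5y) is solved at step 5

step 1 [0.5y] swap r/2=67/4933: DF=(1 − 67/4933·(0))/(1+67/4933) = 4933/5000 ≈ 0.986600
step 2 [1y] swap r/2=50/3261: DF=(1 − 50/3261·(0.986600))/(1+50/3261) = 97/100 ≈ 0.970000
step 3 [1.5y] bond c/2=13/800: DF=(789981/800000 − 13/800·(0.986600+0.970000))/(1+13/800) = 2351/2500 ≈ 0.940400
step 4 [2y] zero: DF = P = 1811/2000 ≈ 0.905500
step 5 [2.5y] bond c/2=31/800: DF=(33717/32000 − 31/800·(0.986600+0.970000+0.940400+0.905500))/(1+31/800) = 349/400 ≈ 0.872500
step 6 [3y] zero: DF = P = 2113/2500 ≈ 0.845200
step 7 [3.5y] zero: DF = P = 2089/2500 ≈ 0.835600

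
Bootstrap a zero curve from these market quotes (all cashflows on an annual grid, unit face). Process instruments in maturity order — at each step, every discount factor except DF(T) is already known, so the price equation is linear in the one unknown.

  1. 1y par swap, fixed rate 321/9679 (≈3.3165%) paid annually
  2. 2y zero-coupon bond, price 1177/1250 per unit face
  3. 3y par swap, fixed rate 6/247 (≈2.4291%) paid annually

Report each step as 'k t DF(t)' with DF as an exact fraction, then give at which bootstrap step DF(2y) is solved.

1 1 9679/10000
2 2 1177/1250
3 3 931/1000
DF(2y) is solved at step 2

step 1 [1y] swap r/1=321/9679: DF=(1 − 321/9679·(0))/(1+321/9679) = 9679/10000 ≈ 0.967900
step 2 [2y] zero: DF = P = 1177/1250 ≈ 0.941600
step 3 [3y] swap r/1=6/247: DF=(1 − 6/247·(0.967900+0.941600))/(1+6/247) = 931/1000 ≈ 0.931000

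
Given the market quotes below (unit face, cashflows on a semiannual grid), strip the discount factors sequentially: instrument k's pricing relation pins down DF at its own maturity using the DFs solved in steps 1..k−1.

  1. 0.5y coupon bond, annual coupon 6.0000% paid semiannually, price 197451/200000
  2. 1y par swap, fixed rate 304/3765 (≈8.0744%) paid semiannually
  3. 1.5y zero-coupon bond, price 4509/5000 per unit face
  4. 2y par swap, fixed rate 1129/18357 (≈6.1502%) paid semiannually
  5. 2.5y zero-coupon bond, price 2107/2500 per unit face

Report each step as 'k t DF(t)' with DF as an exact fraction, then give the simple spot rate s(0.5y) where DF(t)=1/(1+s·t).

step 1 [0.5y] bond c/2=3/100: DF=(197451/200000 − 3/100·(0))/(1+3/100) = 1917/2000 ≈ 0.958500
step 2 [1y] swap r/2=152/3765: DF=(1 − 152/3765·(0.958500))/(1+152/3765) = 231/250 ≈ 0.924000
step 3 [1.5y] zero: DF = P = 4509/5000 ≈ 0.901800
step 4 [2y] swap r/2=1129/36714: DF=(1 − 1129/36714·(0.958500+0.924000+0.901800))/(1+1129/36714) = 8871/10000 ≈ 0.887100
step 5 [2.5y] zero: DF = P = 2107/2500 ≈ 0.842800

1 1/2 1917/2000
2 1 231/250
3 3/2 4509/5000
4 2 8871/10000
5 5/2 2107/2500
s(0.5y) = (1/(1917/2000) − 1)/(1/2) = 166/1917 ≈ 8.6594%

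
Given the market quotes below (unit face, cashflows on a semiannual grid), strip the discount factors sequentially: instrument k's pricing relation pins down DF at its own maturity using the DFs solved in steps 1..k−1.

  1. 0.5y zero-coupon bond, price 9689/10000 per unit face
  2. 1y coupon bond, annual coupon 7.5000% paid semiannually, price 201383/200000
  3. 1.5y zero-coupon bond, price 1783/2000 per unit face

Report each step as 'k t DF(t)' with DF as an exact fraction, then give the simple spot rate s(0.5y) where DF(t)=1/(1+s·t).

1 1/2 9689/10000
2 1 1871/2000
3 3/2 1783/2000
s(0.5y) = (1/(9689/10000) − 1)/(1/2) = 622/9689 ≈ 6.4197%

step 1 [0.5y] zero: DF = P = 9689/10000 ≈ 0.968900
step 2 [1y] bond c/2=3/80: DF=(201383/200000 − 3/80·(0.968900))/(1+3/80) = 1871/2000 ≈ 0.935500
step 3 [1.5y] zero: DF = P = 1783/2000 ≈ 0.891500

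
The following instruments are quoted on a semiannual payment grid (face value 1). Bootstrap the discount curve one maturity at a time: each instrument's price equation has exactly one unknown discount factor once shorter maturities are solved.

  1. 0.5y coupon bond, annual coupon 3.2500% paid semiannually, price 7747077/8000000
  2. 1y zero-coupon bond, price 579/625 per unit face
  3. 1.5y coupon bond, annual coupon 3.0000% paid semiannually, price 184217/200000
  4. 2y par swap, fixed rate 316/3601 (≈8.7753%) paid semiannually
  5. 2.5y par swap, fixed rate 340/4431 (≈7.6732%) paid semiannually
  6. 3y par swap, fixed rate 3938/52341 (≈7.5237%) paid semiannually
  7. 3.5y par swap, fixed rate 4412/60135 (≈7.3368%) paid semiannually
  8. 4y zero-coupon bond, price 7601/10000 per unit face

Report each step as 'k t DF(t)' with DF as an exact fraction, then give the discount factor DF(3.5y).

step 1 [0.5y] bond c/2=13/800: DF=(7747077/8000000 − 13/800·(0))/(1+13/800) = 9529/10000 ≈ 0.952900
step 2 [1y] zero: DF = P = 579/625 ≈ 0.926400
step 3 [1.5y] bond c/2=3/200: DF=(184217/200000 − 3/200·(0.952900+0.926400))/(1+3/200) = 8797/10000 ≈ 0.879700
step 4 [2y] swap r/2=158/3601: DF=(1 − 158/3601·(0.952900+0.926400+0.879700))/(1+158/3601) = 421/500 ≈ 0.842000
step 5 [2.5y] swap r/2=170/4431: DF=(1 − 170/4431·(0.952900+0.926400+0.879700+0.842000))/(1+170/4431) = 83/100 ≈ 0.830000
step 6 [3y] swap r/2=1969/52341: DF=(1 − 1969/52341·(0.952900+0.926400+0.879700+0.842000+0.830000))/(1+1969/52341) = 8031/10000 ≈ 0.803100
step 7 [3.5y] swap r/2=2206/60135: DF=(1 − 2206/60135·(0.952900+0.926400+0.879700+0.842000+0.830000+0.803100))/(1+2206/60135) = 3897/5000 ≈ 0.779400
step 8 [4y] zero: DF = P = 7601/10000 ≈ 0.760100

1 1/2 9529/10000
2 1 579/625
3 3/2 8797/10000
4 2 421/500
5 5/2 83/100
6 3 8031/10000
7 7/2 3897/5000
8 4 7601/10000
DF(3.5y) = 3897/5000 ≈ 0.779400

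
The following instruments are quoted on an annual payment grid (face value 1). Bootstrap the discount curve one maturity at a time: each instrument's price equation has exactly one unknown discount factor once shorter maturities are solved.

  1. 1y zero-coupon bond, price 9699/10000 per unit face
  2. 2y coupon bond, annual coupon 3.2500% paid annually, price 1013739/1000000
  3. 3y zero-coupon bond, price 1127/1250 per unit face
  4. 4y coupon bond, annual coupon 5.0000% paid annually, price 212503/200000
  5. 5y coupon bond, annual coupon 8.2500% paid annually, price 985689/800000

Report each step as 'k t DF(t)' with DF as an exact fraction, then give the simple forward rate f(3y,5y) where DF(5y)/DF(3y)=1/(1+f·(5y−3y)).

step 1 [1y] zero: DF = P = 9699/10000 ≈ 0.969900
step 2 [2y] bond c/1=13/400: DF=(1013739/1000000 − 13/400·(0.969900))/(1+13/400) = 9513/10000 ≈ 0.951300
step 3 [3y] zero: DF = P = 1127/1250 ≈ 0.901600
step 4 [4y] bond c/1=1/20: DF=(212503/200000 − 1/20·(0.969900+0.951300+0.901600))/(1+1/20) = 351/400 ≈ 0.877500
step 5 [5y] bond c/1=33/400: DF=(985689/800000 − 33/400·(0.969900+0.951300+0.901600+0.877500))/(1+33/400) = 4281/5000 ≈ 0.856200

1 1 9699/10000
2 2 9513/10000
3 3 1127/1250
4 4 351/400
5 5 4281/5000
f(3y,5y) = ((1127/1250)/(4281/5000) − 1)/(2) = 227/8562 ≈ 2.6512%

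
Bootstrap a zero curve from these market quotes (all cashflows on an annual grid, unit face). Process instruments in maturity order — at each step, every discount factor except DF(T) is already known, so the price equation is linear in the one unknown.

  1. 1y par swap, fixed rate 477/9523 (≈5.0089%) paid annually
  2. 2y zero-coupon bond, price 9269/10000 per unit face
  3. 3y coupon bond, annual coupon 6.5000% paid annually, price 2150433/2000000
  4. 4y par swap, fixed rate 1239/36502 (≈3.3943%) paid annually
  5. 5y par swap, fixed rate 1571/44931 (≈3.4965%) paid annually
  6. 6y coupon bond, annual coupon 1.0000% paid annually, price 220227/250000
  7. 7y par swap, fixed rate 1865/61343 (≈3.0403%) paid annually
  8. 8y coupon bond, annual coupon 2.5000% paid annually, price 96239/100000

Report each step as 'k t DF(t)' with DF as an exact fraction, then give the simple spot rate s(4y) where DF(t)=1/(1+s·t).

step 1 [1y] swap r/1=477/9523: DF=(1 − 477/9523·(0))/(1+477/9523) = 9523/10000 ≈ 0.952300
step 2 [2y] zero: DF = P = 9269/10000 ≈ 0.926900
step 3 [3y] bond c/1=13/200: DF=(2150433/2000000 − 13/200·(0.952300+0.926900))/(1+13/200) = 8949/10000 ≈ 0.894900
step 4 [4y] swap r/1=1239/36502: DF=(1 − 1239/36502·(0.952300+0.926900+0.894900))/(1+1239/36502) = 8761/10000 ≈ 0.876100
step 5 [5y] swap r/1=1571/44931: DF=(1 − 1571/44931·(0.952300+0.926900+0.894900+0.876100))/(1+1571/44931) = 8429/10000 ≈ 0.842900
step 6 [6y] bond c/1=1/100: DF=(220227/250000 − 1/100·(0.952300+0.926900+0.894900+0.876100+0.842900))/(1+1/100) = 8277/10000 ≈ 0.827700
step 7 [7y] swap r/1=1865/61343: DF=(1 − 1865/61343·(0.952300+0.926900+0.894900+0.876100+0.842900+0.827700))/(1+1865/61343) = 1627/2000 ≈ 0.813500
step 8 [8y] bond c/1=1/40: DF=(96239/100000 − 1/40·(0.952300+0.926900+0.894900+0.876100+0.842900+0.827700+0.813500))/(1+1/40) = 7893/10000 ≈ 0.789300

1 1 9523/10000
2 2 9269/10000
3 3 8949/10000
4 4 8761/10000
5 5 8429/10000
6 6 8277/10000
7 7 1627/2000
8 8 7893/10000
s(4y) = (1/(8761/10000) − 1)/(4) = 1239/35044 ≈ 3.5356%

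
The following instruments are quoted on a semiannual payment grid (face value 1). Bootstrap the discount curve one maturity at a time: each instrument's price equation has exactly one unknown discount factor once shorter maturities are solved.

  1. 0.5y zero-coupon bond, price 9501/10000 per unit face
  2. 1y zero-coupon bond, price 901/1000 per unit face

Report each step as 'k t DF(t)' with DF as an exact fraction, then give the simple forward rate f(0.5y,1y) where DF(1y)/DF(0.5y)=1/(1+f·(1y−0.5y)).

step 1 [0.5y] zero: DF = P = 9501/10000 ≈ 0.950100
step 2 [1y] zero: DF = P = 901/1000 ≈ 0.901000

1 1/2 9501/10000
2 1 901/1000
f(0.5y,1y) = ((9501/10000)/(901/1000) − 1)/(1/2) = 491/4505 ≈ 10.8990%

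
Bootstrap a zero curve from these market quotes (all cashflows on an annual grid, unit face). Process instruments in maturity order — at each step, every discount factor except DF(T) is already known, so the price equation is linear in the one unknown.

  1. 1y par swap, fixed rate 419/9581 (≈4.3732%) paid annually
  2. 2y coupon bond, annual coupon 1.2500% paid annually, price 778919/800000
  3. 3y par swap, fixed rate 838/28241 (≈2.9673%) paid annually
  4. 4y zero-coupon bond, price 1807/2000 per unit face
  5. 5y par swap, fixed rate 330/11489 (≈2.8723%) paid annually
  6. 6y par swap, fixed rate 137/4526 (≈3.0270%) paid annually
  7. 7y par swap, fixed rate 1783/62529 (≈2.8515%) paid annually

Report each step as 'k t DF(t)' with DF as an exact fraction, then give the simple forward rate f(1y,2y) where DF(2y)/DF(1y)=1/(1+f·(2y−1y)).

step 1 [1y] swap r/1=419/9581: DF=(1 − 419/9581·(0))/(1+419/9581) = 9581/10000 ≈ 0.958100
step 2 [2y] bond c/1=1/80: DF=(778919/800000 − 1/80·(0.958100))/(1+1/80) = 4749/5000 ≈ 0.949800
step 3 [3y] swap r/1=838/28241: DF=(1 − 838/28241·(0.958100+0.949800))/(1+838/28241) = 4581/5000 ≈ 0.916200
step 4 [4y] zero: DF = P = 1807/2000 ≈ 0.903500
step 5 [5y] swap r/1=330/11489: DF=(1 − 330/11489·(0.958100+0.949800+0.916200+0.903500))/(1+330/11489) = 217/250 ≈ 0.868000
step 6 [6y] swap r/1=137/4526: DF=(1 − 137/4526·(0.958100+0.949800+0.916200+0.903500+0.868000))/(1+137/4526) = 2089/2500 ≈ 0.835600
step 7 [7y] swap r/1=1783/62529: DF=(1 − 1783/62529·(0.958100+0.949800+0.916200+0.903500+0.868000+0.835600))/(1+1783/62529) = 8217/10000 ≈ 0.821700

1 1 9581/10000
2 2 4749/5000
3 3 4581/5000
4 4 1807/2000
5 5 217/250
6 6 2089/2500
7 7 8217/10000
f(1y,2y) = ((9581/10000)/(4749/5000) − 1)/(1) = 83/9498 ≈ 0.8739%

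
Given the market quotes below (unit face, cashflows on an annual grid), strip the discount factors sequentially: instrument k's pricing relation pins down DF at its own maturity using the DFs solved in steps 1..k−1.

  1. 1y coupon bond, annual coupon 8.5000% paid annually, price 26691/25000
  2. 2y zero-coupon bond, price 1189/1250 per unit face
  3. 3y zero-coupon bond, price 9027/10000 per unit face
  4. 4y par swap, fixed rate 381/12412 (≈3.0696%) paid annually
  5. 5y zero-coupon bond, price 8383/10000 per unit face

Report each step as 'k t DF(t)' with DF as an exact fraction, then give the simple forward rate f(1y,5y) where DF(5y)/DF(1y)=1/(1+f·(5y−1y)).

1 1 123/125
2 2 1189/1250
3 3 9027/10000
4 4 8857/10000
5 5 8383/10000
f(1y,5y) = ((123/125)/(8383/10000) − 1)/(4) = 1457/33532 ≈ 4.3451%

step 1 [1y] bond c/1=17/200: DF=(26691/25000 − 17/200·(0))/(1+17/200) = 123/125 ≈ 0.984000
step 2 [2y] zero: DF = P = 1189/1250 ≈ 0.951200
step 3 [3y] zero: DF = P = 9027/10000 ≈ 0.902700
step 4 [4y] swap r/1=381/12412: DF=(1 − 381/12412·(0.984000+0.951200+0.902700))/(1+381/12412) = 8857/10000 ≈ 0.885700
step 5 [5y] zero: DF = P = 8383/10000 ≈ 0.838300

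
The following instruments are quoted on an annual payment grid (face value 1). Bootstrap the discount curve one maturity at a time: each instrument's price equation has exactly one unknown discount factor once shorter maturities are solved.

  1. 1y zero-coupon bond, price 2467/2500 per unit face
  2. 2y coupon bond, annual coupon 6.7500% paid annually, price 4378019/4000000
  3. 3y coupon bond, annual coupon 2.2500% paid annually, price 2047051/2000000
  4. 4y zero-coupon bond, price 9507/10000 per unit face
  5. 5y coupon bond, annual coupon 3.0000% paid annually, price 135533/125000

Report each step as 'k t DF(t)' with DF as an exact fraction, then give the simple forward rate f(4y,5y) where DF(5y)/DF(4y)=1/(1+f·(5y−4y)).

step 1 [1y] zero: DF = P = 2467/2500 ≈ 0.986800
step 2 [2y] bond c/1=27/400: DF=(4378019/4000000 − 27/400·(0.986800))/(1+27/400) = 9629/10000 ≈ 0.962900
step 3 [3y] bond c/1=9/400: DF=(2047051/2000000 − 9/400·(0.986800+0.962900))/(1+9/400) = 9581/10000 ≈ 0.958100
step 4 [4y] zero: DF = P = 9507/10000 ≈ 0.950700
step 5 [5y] bond c/1=3/100: DF=(135533/125000 − 3/100·(0.986800+0.962900+0.958100+0.950700))/(1+3/100) = 9403/10000 ≈ 0.940300

1 1 2467/2500
2 2 9629/10000
3 3 9581/10000
4 4 9507/10000
5 5 9403/10000
f(4y,5y) = ((9507/10000)/(9403/10000) − 1)/(1) = 104/9403 ≈ 1.1060%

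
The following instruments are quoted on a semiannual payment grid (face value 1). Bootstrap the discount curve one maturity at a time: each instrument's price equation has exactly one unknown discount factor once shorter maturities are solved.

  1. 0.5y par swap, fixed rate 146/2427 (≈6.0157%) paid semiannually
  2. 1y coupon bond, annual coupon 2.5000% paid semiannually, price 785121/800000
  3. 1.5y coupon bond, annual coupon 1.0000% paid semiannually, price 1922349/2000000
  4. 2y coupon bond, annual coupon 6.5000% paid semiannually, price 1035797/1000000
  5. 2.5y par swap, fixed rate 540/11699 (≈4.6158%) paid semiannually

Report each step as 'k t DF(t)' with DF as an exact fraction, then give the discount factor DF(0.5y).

step 1 [0.5y] swap r/2=73/2427: DF=(1 − 73/2427·(0))/(1+73/2427) = 2427/2500 ≈ 0.970800
step 2 [1y] bond c/2=1/80: DF=(785121/800000 − 1/80·(0.970800))/(1+1/80) = 9573/10000 ≈ 0.957300
step 3 [1.5y] bond c/2=1/200: DF=(1922349/2000000 − 1/200·(0.970800+0.957300))/(1+1/200) = 2367/2500 ≈ 0.946800
step 4 [2y] bond c/2=13/400: DF=(1035797/1000000 − 13/400·(0.970800+0.957300+0.946800))/(1+13/400) = 9127/10000 ≈ 0.912700
step 5 [2.5y] swap r/2=270/11699: DF=(1 − 270/11699·(0.970800+0.957300+0.946800+0.912700))/(1+270/11699) = 223/250 ≈ 0.892000

1 1/2 2427/2500
2 1 9573/10000
3 3/2 2367/2500
4 2 9127/10000
5 5/2 223/250
DF(0.5y) = 2427/2500 ≈ 0.970800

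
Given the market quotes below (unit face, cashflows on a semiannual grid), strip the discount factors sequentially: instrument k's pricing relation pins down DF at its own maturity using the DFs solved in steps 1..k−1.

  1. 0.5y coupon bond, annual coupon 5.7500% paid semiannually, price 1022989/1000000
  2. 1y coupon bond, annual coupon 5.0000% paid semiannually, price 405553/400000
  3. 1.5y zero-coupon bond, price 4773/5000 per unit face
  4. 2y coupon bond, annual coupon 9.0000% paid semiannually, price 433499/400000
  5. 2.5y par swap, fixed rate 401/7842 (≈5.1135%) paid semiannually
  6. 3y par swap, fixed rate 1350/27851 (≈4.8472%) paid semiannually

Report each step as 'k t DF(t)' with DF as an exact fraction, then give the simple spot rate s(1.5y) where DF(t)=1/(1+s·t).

step 1 [0.5y] bond c/2=23/800: DF=(1022989/1000000 − 23/800·(0))/(1+23/800) = 1243/1250 ≈ 0.994400
step 2 [1y] bond c/2=1/40: DF=(405553/400000 − 1/40·(0.994400))/(1+1/40) = 9649/10000 ≈ 0.964900
step 3 [1.5y] zero: DF = P = 4773/5000 ≈ 0.954600
step 4 [2y] bond c/2=9/200: DF=(433499/400000 − 9/200·(0.994400+0.964900+0.954600))/(1+9/200) = 2279/2500 ≈ 0.911600
step 5 [2.5y] swap r/2=401/15684: DF=(1 − 401/15684·(0.994400+0.964900+0.954600+0.911600))/(1+401/15684) = 8797/10000 ≈ 0.879700
step 6 [3y] swap r/2=675/27851: DF=(1 − 675/27851·(0.994400+0.964900+0.954600+0.911600+0.879700))/(1+675/27851) = 173/200 ≈ 0.865000

1 1/2 1243/1250
2 1 9649/10000
3 3/2 4773/5000
4 2 2279/2500
5 5/2 8797/10000
6 3 173/200
s(1.5y) = (1/(4773/5000) − 1)/(3/2) = 454/14319 ≈ 3.1706%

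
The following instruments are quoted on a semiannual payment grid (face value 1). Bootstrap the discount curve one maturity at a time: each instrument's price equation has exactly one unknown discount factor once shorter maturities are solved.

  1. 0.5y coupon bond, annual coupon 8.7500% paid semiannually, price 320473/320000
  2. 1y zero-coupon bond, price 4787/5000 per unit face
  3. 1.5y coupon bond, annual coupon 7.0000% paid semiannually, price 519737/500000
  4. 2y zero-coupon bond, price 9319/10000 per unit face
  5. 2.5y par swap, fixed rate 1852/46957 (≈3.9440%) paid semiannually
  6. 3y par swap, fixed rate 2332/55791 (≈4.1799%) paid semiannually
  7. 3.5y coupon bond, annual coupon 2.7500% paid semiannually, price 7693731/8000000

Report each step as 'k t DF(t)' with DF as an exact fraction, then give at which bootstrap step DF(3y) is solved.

step 1 [0.5y] bond c/2=7/160: DF=(320473/320000 − 7/160·(0))/(1+7/160) = 1919/2000 ≈ 0.959500
step 2 [1y] zero: DF = P = 4787/5000 ≈ 0.957400
step 3 [1.5y] bond c/2=7/200: DF=(519737/500000 − 7/200·(0.959500+0.957400))/(1+7/200) = 1879/2000 ≈ 0.939500
step 4 [2y] zero: DF = P = 9319/10000 ≈ 0.931900
step 5 [2.5y] swap r/2=926/46957: DF=(1 − 926/46957·(0.959500+0.957400+0.939500+0.931900))/(1+926/46957) = 4537/5000 ≈ 0.907400
step 6 [3y] swap r/2=1166/55791: DF=(1 − 1166/55791·(0.959500+0.957400+0.939500+0.931900+0.907400))/(1+1166/55791) = 4417/5000 ≈ 0.883400
step 7 [3.5y] bond c/2=11/800: DF=(7693731/8000000 − 11/800·(0.959500+0.957400+0.939500+0.931900+0.907400+0.883400))/(1+11/800) = 873/1000 ≈ 0.873000

1 1/2 1919/2000
2 1 4787/5000
3 3/2 1879/2000
4 2 9319/10000
5 5/2 4537/5000
6 3 4417/5000
7 7/2 873/1000
DF(3y) is solved at step 6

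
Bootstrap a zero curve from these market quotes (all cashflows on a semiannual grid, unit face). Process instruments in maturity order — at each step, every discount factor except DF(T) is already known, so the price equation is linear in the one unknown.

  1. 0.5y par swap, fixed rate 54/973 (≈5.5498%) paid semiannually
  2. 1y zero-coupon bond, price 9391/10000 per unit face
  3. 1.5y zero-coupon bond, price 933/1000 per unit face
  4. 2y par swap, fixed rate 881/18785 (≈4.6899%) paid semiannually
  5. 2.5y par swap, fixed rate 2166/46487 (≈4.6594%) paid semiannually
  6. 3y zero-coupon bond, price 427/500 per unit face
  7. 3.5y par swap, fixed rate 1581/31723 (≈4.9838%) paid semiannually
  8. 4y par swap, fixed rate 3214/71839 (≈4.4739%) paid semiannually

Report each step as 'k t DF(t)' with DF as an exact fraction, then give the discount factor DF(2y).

step 1 [0.5y] swap r/2=27/973: DF=(1 − 27/973·(0))/(1+27/973) = 973/1000 ≈ 0.973000
step 2 [1y] zero: DF = P = 9391/10000 ≈ 0.939100
step 3 [1.5y] zero: DF = P = 933/1000 ≈ 0.933000
step 4 [2y] swap r/2=881/37570: DF=(1 − 881/37570·(0.973000+0.939100+0.933000))/(1+881/37570) = 9119/10000 ≈ 0.911900
step 5 [2.5y] swap r/2=1083/46487: DF=(1 − 1083/46487·(0.973000+0.939100+0.933000+0.911900))/(1+1083/46487) = 8917/10000 ≈ 0.891700
step 6 [3y] zero: DF = P = 427/500 ≈ 0.854000
step 7 [3.5y] swap r/2=1581/63446: DF=(1 − 1581/63446·(0.973000+0.939100+0.933000+0.911900+0.891700+0.854000))/(1+1581/63446) = 8419/10000 ≈ 0.841900
step 8 [4y] swap r/2=1607/71839: DF=(1 − 1607/71839·(0.973000+0.939100+0.933000+0.911900+0.891700+0.854000+0.841900))/(1+1607/71839) = 8393/10000 ≈ 0.839300

1 1/2 973/1000
2 1 9391/10000
3 3/2 933/1000
4 2 9119/10000
5 5/2 8917/10000
6 3 427/500
7 7/2 8419/10000
8 4 8393/10000
DF(2y) = 9119/10000 ≈ 0.911900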